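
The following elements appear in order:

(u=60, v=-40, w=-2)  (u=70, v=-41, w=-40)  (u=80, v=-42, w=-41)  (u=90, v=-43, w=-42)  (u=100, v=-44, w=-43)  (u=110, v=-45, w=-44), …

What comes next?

(u=120, v=-46, w=-45)

U — +10 each step: 60, 70, 80, 90, 100, 110 → 120.
V — −1 each step: -40, -41, -42, -43, -44, -45 → -46.
W: always the previous value of the v; -2, -40, -41, -42, -43, -44 → -45.
So the next element is (u=120, v=-46, w=-45).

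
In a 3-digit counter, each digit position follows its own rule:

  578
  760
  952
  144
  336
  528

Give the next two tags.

First digit goes 5, 7, 9, 1, 3, 5 → 7 → 9 (+2 each step, mod 10).
Second digit — −1 each step, mod 10: 7, 6, 5, 4, 3, 2 → 1 → 0.
Third digit: 8, 0, 2, 4, 6, 8 → 0 → 2 (+2 each step, mod 10).
So the next two tags are 710 and 902.

710 then 902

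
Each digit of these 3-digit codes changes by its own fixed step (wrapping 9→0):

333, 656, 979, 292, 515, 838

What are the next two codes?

151, 474

First digit — +3 each step, mod 10: 3, 6, 9, 2, 5, 8 → 1 → 4.
For the second digit, +2 each step, mod 10: 3, 5, 7, 9, 1, 3 → 5 → 7.
Third digit: +3 each step, mod 10; 3, 6, 9, 2, 5, 8 → 1 → 4.
So the next two codes are 151 and 474.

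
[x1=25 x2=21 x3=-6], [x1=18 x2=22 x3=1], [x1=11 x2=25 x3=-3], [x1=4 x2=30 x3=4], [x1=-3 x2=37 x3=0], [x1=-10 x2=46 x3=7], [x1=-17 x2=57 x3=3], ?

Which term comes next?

[x1=-24 x2=70 x3=10]

X1 — −7 each step: 25, 18, 11, 4, -3, -10, -17 → -24.
X2: differences are 1, 3, 5, … (increasing by 2 each time), so 21, 22, 25, 30, 37, 46, 57 → 70.
X3: alternating steps +7, −4, +7, −4, …; -6, 1, -3, 4, 0, 7, 3 → 10.
Putting it together: [x1=-24 x2=70 x3=10].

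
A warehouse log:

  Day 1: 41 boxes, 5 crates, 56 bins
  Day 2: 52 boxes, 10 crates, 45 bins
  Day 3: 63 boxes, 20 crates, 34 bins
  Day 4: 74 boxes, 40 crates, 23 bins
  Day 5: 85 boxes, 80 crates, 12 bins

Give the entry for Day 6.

96 boxes, 160 crates, 1 bins

Boxes: +11 each step; 41, 52, 63, 74, 85 → 96.
Crates: 5, 10, 20, 40, 80 → 160 (×2 each step).
Bins: 56, 45, 34, 23, 12 → 1 (−11 each step).
Putting it together: 96 boxes, 160 crates, 1 bins.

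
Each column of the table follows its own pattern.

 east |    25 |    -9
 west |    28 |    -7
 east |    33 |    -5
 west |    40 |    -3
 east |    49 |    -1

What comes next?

Direction: alternates east ↔ west, so east, west, east, west, east → west.
Second component goes 25, 28, 33, 40, 49 → 60 (differences are 3, 5, 7, … (increasing by 2 each time)).
Third component: +2 each step; -9, -7, -5, -3, -1 → 1.
Putting it together: west  60  1.

west  60  1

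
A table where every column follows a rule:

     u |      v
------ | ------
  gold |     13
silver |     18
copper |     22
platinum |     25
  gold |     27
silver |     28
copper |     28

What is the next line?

Column u — repeats gold → silver → copper → platinum: gold, silver, copper, platinum, gold, silver, copper → platinum.
Column v: differences are 5, 4, 3, … (decreasing by 1 each time), so 13, 18, 22, 25, 27, 28, 28 → 27.
Putting it together: platinum  27.

platinum  27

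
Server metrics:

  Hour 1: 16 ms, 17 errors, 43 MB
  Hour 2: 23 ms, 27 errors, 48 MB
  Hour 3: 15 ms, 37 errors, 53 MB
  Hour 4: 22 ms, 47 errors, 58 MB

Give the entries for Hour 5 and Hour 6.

14 ms, 57 errors, 63 MB; 21 ms, 67 errors, 68 MB

Ms: alternating steps +7, −8, +7, −8, …; 16, 23, 15, 22 → 14 → 21.
Errors: +10 each step, so 17, 27, 37, 47 → 57 → 67.
For the MB, +5 each step: 43, 48, 53, 58 → 63 → 68.
Putting the parts together: 14 ms, 57 errors, 63 MB and then 21 ms, 67 errors, 68 MB.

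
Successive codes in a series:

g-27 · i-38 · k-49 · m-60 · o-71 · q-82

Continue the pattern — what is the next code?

s-93

Letter: letters move forward 2 places in the alphabet, so g, i, k, m, o, q → s.
Second component — +11 each step: 27, 38, 49, 60, 71, 82 → 93.
So the next code is s-93.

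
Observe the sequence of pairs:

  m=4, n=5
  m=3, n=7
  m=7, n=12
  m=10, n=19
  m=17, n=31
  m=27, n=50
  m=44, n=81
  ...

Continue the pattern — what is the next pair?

m=71, n=131

M goes 4, 3, 7, 10, 17, 27, 44 → 71 (each term is the sum of the two before it).
N: each term is the sum of the two before it, so 5, 7, 12, 19, 31, 50, 81 → 131.
So the next pair is m=71, n=131.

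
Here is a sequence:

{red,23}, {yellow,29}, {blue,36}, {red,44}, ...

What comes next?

{yellow,53}

Colour — repeats red → yellow → blue: red, yellow, blue, red → yellow.
Second coordinate goes 23, 29, 36, 44 → 53 (differences are 6, 7, 8, … (increasing by 1 each time)).
Combining the parts gives {yellow,53}.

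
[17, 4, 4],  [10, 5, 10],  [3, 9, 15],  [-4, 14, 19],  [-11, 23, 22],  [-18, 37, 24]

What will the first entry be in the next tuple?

First entry goes 17, 10, 3, -4, -11, -18 → -25 (−7 each step).
Second entry goes 4, 5, 9, 14, 23, 37 → 60 (each term is the sum of the two before it).
Third entry: differences are 6, 5, 4, … (decreasing by 1 each time); 4, 10, 15, 19, 22, 24 → 25.

-25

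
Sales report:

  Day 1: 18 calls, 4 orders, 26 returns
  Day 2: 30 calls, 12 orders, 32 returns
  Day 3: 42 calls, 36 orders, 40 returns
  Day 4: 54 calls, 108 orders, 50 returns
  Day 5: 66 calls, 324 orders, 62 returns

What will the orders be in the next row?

Calls goes 18, 30, 42, 54, 66 → 78 (+12 each step).
Orders: ×3 each step, so 4, 12, 36, 108, 324 → 972.
Returns: differences are 6, 8, 10, … (increasing by 2 each time); 26, 32, 40, 50, 62 → 76.

972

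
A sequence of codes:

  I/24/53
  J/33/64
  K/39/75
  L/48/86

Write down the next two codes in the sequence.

M/54/97, N/63/108

Letter goes I, J, K, L → M → N (letters move forward 1 place in the alphabet).
Second component goes 24, 33, 39, 48 → 54 → 63 (alternating steps +9, +6, +9, +6, …).
Third component: 53, 64, 75, 86 → 97 → 108 (+11 each step).
So the next two codes are M/54/97 and N/63/108.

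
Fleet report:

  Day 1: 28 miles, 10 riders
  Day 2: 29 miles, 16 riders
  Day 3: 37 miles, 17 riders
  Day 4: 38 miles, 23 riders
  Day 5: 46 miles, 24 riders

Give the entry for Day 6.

Miles: 28, 29, 37, 38, 46 → 47 (alternating steps +1, +8, +1, +8, …).
Riders: 10, 16, 17, 23, 24 → 30 (alternating steps +6, +1, +6, +1, …).
Putting it together: 47 miles, 30 riders.

47 miles, 30 riders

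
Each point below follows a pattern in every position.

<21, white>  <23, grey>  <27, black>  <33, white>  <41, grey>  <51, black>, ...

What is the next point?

<63, white>

First slot goes 21, 23, 27, 33, 41, 51 → 63 (differences are 2, 4, 6, … (increasing by 2 each time)).
Shade: repeats white → grey → black; white, grey, black, white, grey, black → white.
Combining the parts gives <63, white>.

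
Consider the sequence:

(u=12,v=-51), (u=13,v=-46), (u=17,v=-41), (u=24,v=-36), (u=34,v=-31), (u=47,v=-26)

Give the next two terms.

(u=63,v=-21), (u=82,v=-16)

U: 12, 13, 17, 24, 34, 47 → 63 → 82 (differences are 1, 4, 7, … (increasing by 3 each time)).
V: +5 each step, so -51, -46, -41, -36, -31, -26 → -21 → -16.
So the next two terms are (u=63,v=-21) and (u=82,v=-16).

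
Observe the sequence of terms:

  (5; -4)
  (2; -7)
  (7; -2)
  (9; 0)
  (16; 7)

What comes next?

First entry: 5, 2, 7, 9, 16 → 25 (each term is the sum of the two before it).
Second entry: always 9 less than the first entry, so -4, -7, -2, 0, 7 → 16.
So the next term is (25; 16).

(25; 16)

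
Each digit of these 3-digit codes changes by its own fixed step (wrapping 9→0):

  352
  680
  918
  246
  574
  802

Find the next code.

First digit: +3 each step, mod 10; 3, 6, 9, 2, 5, 8 → 1.
Second digit — +3 each step, mod 10: 5, 8, 1, 4, 7, 0 → 3.
Third digit goes 2, 0, 8, 6, 4, 2 → 0 (−2 each step, mod 10).
Putting it together: 130.

130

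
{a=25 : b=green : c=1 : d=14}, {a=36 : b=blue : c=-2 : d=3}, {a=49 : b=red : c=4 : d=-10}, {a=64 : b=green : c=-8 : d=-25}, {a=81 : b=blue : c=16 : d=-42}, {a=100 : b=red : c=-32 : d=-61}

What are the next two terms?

{a=121 : b=green : c=64 : d=-82}, {a=144 : b=blue : c=-128 : d=-105}

A goes 25, 36, 49, 64, 81, 100 → 121 → 144 (perfect squares: 5², 6², 7², …).
B: green, blue, red, green, blue, red → green → blue (repeats green → blue → red).
For the c, ×(-2) each step: 1, -2, 4, -8, 16, -32 → 64 → -128.
D: together with the a always sums to 39, so 14, 3, -10, -25, -42, -61 → -82 → -105.
Putting the parts together: {a=121 : b=green : c=64 : d=-82} and then {a=144 : b=blue : c=-128 : d=-105}.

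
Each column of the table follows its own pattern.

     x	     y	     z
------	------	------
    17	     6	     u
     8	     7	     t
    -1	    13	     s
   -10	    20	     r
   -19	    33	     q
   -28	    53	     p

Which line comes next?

-37  86  o

Column x goes 17, 8, -1, -10, -19, -28 → -37 (−9 each step).
For the column y, each term is the sum of the two before it: 6, 7, 13, 20, 33, 53 → 86.
Column z goes u, t, s, r, q, p → o (letters move back 1 place in the alphabet).
Combining the parts gives -37  86  o.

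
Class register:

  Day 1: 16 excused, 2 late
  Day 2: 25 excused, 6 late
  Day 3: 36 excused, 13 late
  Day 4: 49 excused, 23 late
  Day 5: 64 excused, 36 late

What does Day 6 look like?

Excused: perfect squares: 4², 5², 6², …, so 16, 25, 36, 49, 64 → 81.
Late — differences are 4, 7, 10, … (increasing by 3 each time): 2, 6, 13, 23, 36 → 52.
Combining the parts gives 81 excused, 52 late.

81 excused, 52 late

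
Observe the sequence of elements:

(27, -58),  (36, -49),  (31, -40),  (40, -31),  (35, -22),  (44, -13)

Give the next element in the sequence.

First value — alternating steps +9, −5, +9, −5, …: 27, 36, 31, 40, 35, 44 → 39.
Second value — +9 each step: -58, -49, -40, -31, -22, -13 → -4.
So the next element is (39, -4).

(39, -4)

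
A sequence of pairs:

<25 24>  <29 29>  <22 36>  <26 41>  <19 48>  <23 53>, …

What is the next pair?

<16 60>

First component: alternating steps +4, −7, +4, −7, …, so 25, 29, 22, 26, 19, 23 → 16.
Second component: alternating steps +5, +7, +5, +7, …, so 24, 29, 36, 41, 48, 53 → 60.
Putting it together: <16 60>.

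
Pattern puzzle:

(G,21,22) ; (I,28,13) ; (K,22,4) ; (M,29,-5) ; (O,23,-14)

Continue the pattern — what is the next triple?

Letter: letters move forward 2 places in the alphabet; G, I, K, M, O → Q.
Second component: 21, 28, 22, 29, 23 → 30 (alternating steps +7, −6, +7, −6, …).
Third component: 22, 13, 4, -5, -14 → -23 (−9 each step).
So the next triple is (Q,30,-23).

(Q,30,-23)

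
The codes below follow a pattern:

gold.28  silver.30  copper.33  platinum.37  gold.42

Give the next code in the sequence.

silver.48

For the metal, repeats gold → silver → copper → platinum: gold, silver, copper, platinum, gold → silver.
Second component goes 28, 30, 33, 37, 42 → 48 (differences are 2, 3, 4, … (increasing by 1 each time)).
So the next code is silver.48.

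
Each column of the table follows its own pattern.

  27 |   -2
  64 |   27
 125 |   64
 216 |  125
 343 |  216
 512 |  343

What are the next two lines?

First component goes 27, 64, 125, 216, 343, 512 → 729 → 1000 (perfect cubes: 3³, 4³, 5³, …).
Second component: always the previous value of the first component; -2, 27, 64, 125, 216, 343 → 512 → 729.
So the next two lines are 729  512 and 1000  729.

729  512; 1000  729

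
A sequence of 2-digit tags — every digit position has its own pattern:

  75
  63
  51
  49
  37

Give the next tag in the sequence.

25

First digit: 7, 6, 5, 4, 3 → 2 (−1 each step, mod 10).
For the second digit, −2 each step, mod 10: 5, 3, 1, 9, 7 → 5.
Combining the parts gives 25.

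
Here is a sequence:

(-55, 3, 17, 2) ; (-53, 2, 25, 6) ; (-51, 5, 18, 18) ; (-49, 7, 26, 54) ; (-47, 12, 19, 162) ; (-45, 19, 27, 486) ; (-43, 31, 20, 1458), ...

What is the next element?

First component — +2 each step: -55, -53, -51, -49, -47, -45, -43 → -41.
Second component: each term is the sum of the two before it, so 3, 2, 5, 7, 12, 19, 31 → 50.
Third component: alternating steps +8, −7, +8, −7, …, so 17, 25, 18, 26, 19, 27, 20 → 28.
Fourth component: 2, 6, 18, 54, 162, 486, 1458 → 4374 (×3 each step).
Combining the parts gives (-41, 50, 28, 4374).

(-41, 50, 28, 4374)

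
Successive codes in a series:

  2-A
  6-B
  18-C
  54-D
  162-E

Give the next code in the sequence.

486-F

First component — ×3 each step: 2, 6, 18, 54, 162 → 486.
Letter: letters move forward 1 place in the alphabet, so A, B, C, D, E → F.
So the next code is 486-F.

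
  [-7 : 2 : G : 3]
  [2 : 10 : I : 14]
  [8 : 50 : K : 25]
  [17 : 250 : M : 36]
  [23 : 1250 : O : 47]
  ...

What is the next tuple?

First part — alternating steps +9, +6, +9, +6, …: -7, 2, 8, 17, 23 → 32.
For the second part, ×5 each step: 2, 10, 50, 250, 1250 → 6250.
Letter goes G, I, K, M, O → Q (letters move forward 2 places in the alphabet).
Fourth part: 3, 14, 25, 36, 47 → 58 (+11 each step).
So the next tuple is [32 : 6250 : Q : 58].

[32 : 6250 : Q : 58]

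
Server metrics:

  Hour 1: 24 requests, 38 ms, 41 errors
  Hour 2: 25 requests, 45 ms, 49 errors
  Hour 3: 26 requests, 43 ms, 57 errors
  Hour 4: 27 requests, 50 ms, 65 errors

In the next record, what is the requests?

Requests: 24, 25, 26, 27 → 28 (+1 each step).

28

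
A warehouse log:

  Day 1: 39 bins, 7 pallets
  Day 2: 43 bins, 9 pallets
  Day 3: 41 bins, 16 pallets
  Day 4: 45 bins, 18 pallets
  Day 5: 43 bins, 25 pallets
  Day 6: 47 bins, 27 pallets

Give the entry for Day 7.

Bins: alternating steps +4, −2, +4, −2, …, so 39, 43, 41, 45, 43, 47 → 45.
Pallets: 7, 9, 16, 18, 25, 27 → 34 (alternating steps +2, +7, +2, +7, …).
So the next line is 45 bins, 34 pallets.

45 bins, 34 pallets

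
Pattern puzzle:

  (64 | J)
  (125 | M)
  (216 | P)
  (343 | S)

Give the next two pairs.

First slot: perfect cubes: 4³, 5³, 6³, …, so 64, 125, 216, 343 → 512 → 729.
Letter: letters move forward 3 places in the alphabet, so J, M, P, S → V → Y.
So the next two pairs are (512 | V) and (729 | Y).

(512 | V), (729 | Y)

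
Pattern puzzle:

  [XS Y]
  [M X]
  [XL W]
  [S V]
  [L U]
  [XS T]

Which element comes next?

[M S]

Size goes XS, M, XL, S, L, XS → M (repeats XS → M → XL → S → L).
Letter goes Y, X, W, V, U, T → S (letters move back 1 place in the alphabet).
So the next element is [M S].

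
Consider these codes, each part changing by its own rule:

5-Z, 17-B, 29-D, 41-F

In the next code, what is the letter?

H

For the letter, letters move forward 2 places in the alphabet, wrapping Z→A: Z, B, D, F → H.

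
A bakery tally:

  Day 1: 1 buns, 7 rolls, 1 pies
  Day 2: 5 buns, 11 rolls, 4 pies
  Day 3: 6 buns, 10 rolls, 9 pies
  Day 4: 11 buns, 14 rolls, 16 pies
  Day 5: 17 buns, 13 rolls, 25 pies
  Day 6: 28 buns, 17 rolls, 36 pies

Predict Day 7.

45 buns, 16 rolls, 49 pies

Buns: each term is the sum of the two before it, so 1, 5, 6, 11, 17, 28 → 45.
Rolls goes 7, 11, 10, 14, 13, 17 → 16 (alternating steps +4, −1, +4, −1, …).
For the pies, perfect squares: 1², 2², 3², …: 1, 4, 9, 16, 25, 36 → 49.
Combining the parts gives 45 buns, 16 rolls, 49 pies.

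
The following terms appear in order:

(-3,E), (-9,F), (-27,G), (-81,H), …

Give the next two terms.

(-243,I), (-729,J)

First component: -3, -9, -27, -81 → -243 → -729 (×3 each step).
Letter — letters move forward 1 place in the alphabet: E, F, G, H → I → J.
Putting the parts together: (-243,I) and then (-729,J).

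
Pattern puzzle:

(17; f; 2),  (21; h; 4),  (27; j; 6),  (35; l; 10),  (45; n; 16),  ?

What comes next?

First slot: 17, 21, 27, 35, 45 → 57 (differences are 4, 6, 8, … (increasing by 2 each time)).
Letter — letters move forward 2 places in the alphabet: f, h, j, l, n → p.
Third slot: each term is the sum of the two before it; 2, 4, 6, 10, 16 → 26.
Combining the parts gives (57; p; 26).

(57; p; 26)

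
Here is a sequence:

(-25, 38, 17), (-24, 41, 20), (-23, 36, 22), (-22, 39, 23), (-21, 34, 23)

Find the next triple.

(-20, 37, 22)

First value: +1 each step, so -25, -24, -23, -22, -21 → -20.
Second value goes 38, 41, 36, 39, 34 → 37 (alternating steps +3, −5, +3, −5, …).
Third value: differences are 3, 2, 1, … (decreasing by 1 each time); 17, 20, 22, 23, 23 → 22.
Putting it together: (-20, 37, 22).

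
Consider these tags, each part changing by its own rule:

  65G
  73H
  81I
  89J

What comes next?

97K

First component: +8 each step; 65, 73, 81, 89 → 97.
For the letter, letters move forward 1 place in the alphabet: G, H, I, J → K.
So the next tag is 97K.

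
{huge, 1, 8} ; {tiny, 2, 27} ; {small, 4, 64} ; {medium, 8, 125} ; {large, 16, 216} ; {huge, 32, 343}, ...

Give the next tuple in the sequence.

Size: repeats huge → tiny → small → medium → large; huge, tiny, small, medium, large, huge → tiny.
Second value: ×2 each step; 1, 2, 4, 8, 16, 32 → 64.
Third value goes 8, 27, 64, 125, 216, 343 → 512 (perfect cubes: 2³, 3³, 4³, …).
Putting it together: {tiny, 64, 512}.

{tiny, 64, 512}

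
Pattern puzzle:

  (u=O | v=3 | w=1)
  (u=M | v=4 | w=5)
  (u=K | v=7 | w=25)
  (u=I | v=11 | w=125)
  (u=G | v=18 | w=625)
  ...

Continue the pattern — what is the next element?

For the u, letters move back 2 places in the alphabet: O, M, K, I, G → E.
V goes 3, 4, 7, 11, 18 → 29 (each term is the sum of the two before it).
W: ×5 each step; 1, 5, 25, 125, 625 → 3125.
So the next element is (u=E | v=29 | w=3125).

(u=E | v=29 | w=3125)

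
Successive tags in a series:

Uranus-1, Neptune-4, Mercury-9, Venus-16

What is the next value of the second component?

Second component: perfect squares: 1², 2², 3², …; 1, 4, 9, 16 → 25.

25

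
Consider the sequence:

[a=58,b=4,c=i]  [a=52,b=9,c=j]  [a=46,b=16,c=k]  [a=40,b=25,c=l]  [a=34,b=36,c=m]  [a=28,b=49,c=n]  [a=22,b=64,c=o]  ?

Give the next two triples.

For the a, −6 each step: 58, 52, 46, 40, 34, 28, 22 → 16 → 10.
B: 4, 9, 16, 25, 36, 49, 64 → 81 → 100 (perfect squares: 2², 3², 4², …).
C goes i, j, k, l, m, n, o → p → q (letters move forward 1 place in the alphabet).
So the next two triples are [a=16,b=81,c=p] and [a=10,b=100,c=q].

[a=16,b=81,c=p], [a=10,b=100,c=q]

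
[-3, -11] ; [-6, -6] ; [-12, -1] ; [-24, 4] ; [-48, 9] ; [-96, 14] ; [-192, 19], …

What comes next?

[-384, 24]

First part — ×2 each step: -3, -6, -12, -24, -48, -96, -192 → -384.
Second part — +5 each step: -11, -6, -1, 4, 9, 14, 19 → 24.
So the next point is [-384, 24].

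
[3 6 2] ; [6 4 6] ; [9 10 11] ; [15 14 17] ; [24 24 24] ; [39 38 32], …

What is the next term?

[63 62 41]

For the first slot, each term is the sum of the two before it: 3, 6, 9, 15, 24, 39 → 63.
Second slot — each term is the sum of the two before it: 6, 4, 10, 14, 24, 38 → 62.
Third slot goes 2, 6, 11, 17, 24, 32 → 41 (differences are 4, 5, 6, … (increasing by 1 each time)).
Putting it together: [63 62 41].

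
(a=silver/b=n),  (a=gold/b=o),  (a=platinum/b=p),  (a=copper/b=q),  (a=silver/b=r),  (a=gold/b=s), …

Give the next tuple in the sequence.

A: silver, gold, platinum, copper, silver, gold → platinum (repeats silver → gold → platinum → copper).
B: letters move forward 1 place in the alphabet, so n, o, p, q, r, s → t.
So the next tuple is (a=platinum/b=t).

(a=platinum/b=t)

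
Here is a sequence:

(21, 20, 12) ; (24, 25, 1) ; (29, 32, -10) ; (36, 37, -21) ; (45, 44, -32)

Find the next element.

(56, 49, -43)

First value: differences are 3, 5, 7, … (increasing by 2 each time); 21, 24, 29, 36, 45 → 56.
Second value: alternating steps +5, +7, +5, +7, …; 20, 25, 32, 37, 44 → 49.
Third value goes 12, 1, -10, -21, -32 → -43 (−11 each step).
Putting it together: (56, 49, -43).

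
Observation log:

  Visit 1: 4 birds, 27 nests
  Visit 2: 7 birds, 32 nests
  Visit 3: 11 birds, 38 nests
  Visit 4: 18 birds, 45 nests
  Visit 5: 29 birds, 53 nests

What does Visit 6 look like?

Birds: each term is the sum of the two before it; 4, 7, 11, 18, 29 → 47.
Nests goes 27, 32, 38, 45, 53 → 62 (differences are 5, 6, 7, … (increasing by 1 each time)).
Combining the parts gives 47 birds, 62 nests.

47 birds, 62 nests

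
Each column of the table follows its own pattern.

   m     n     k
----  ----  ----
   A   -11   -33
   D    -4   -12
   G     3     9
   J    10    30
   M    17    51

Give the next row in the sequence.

Column m — letters move forward 3 places in the alphabet: A, D, G, J, M → P.
Column n: -11, -4, 3, 10, 17 → 24 (+7 each step).
Column k: always 3 × the column n, so -33, -12, 9, 30, 51 → 72.
Putting it together: P  24  72.

P  24  72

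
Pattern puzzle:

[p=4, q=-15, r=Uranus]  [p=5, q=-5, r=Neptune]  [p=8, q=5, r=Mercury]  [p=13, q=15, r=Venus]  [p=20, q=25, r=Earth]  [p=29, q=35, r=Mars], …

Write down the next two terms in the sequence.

[p=40, q=45, r=Jupiter], [p=53, q=55, r=Saturn]

P — differences are 1, 3, 5, … (increasing by 2 each time): 4, 5, 8, 13, 20, 29 → 40 → 53.
Q — +10 each step: -15, -5, 5, 15, 25, 35 → 45 → 55.
R goes Uranus, Neptune, Mercury, Venus, Earth, Mars → Jupiter → Saturn (runs through the planets Mercury→Neptune).
Putting the parts together: [p=40, q=45, r=Jupiter] and then [p=53, q=55, r=Saturn].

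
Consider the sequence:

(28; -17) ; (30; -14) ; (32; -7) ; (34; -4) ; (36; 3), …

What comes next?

First part: 28, 30, 32, 34, 36 → 38 (+2 each step).
Second part: alternating steps +3, +7, +3, +7, …, so -17, -14, -7, -4, 3 → 6.
Combining the parts gives (38; 6).

(38; 6)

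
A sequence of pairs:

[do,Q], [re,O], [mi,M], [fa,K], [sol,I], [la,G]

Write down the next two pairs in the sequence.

[ti,E], [do,C]

Note: do, re, mi, fa, sol, la → ti → do (runs through the solfège scale do→ti).
Letter: letters move back 2 places in the alphabet; Q, O, M, K, I, G → E → C.
Putting the parts together: [ti,E] and then [do,C].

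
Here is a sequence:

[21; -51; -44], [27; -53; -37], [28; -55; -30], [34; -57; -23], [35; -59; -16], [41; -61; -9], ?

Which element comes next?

[42; -63; -2]

First value: alternating steps +6, +1, +6, +1, …; 21, 27, 28, 34, 35, 41 → 42.
For the second value, −2 each step: -51, -53, -55, -57, -59, -61 → -63.
Third value: +7 each step, so -44, -37, -30, -23, -16, -9 → -2.
So the next element is [42; -63; -2].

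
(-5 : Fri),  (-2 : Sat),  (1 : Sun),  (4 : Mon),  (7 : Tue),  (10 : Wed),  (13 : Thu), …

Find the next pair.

First component: -5, -2, 1, 4, 7, 10, 13 → 16 (+3 each step).
Day goes Fri, Sat, Sun, Mon, Tue, Wed, Thu → Fri (runs through the weekdays Mon→Sun).
Combining the parts gives (16 : Fri).

(16 : Fri)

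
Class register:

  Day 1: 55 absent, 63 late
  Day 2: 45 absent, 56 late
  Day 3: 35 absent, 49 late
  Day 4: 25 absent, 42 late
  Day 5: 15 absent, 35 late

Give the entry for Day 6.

5 absent, 28 late

For the absent, −10 each step: 55, 45, 35, 25, 15 → 5.
Late goes 63, 56, 49, 42, 35 → 28 (−7 each step).
Putting it together: 5 absent, 28 late.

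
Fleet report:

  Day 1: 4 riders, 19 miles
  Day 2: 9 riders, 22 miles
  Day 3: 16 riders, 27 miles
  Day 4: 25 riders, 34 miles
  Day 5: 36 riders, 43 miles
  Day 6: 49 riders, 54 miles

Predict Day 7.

64 riders, 67 miles

Riders: perfect squares: 2², 3², 4², …; 4, 9, 16, 25, 36, 49 → 64.
Miles goes 19, 22, 27, 34, 43, 54 → 67 (differences are 3, 5, 7, … (increasing by 2 each time)).
So the next record is 64 riders, 67 miles.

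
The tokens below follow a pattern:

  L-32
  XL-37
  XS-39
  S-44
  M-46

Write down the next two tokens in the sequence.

Size: runs through clothing sizes XS→XL; L, XL, XS, S, M → L → XL.
For the second component, alternating steps +5, +2, +5, +2, …: 32, 37, 39, 44, 46 → 51 → 53.
So the next two tokens are L-51 and XL-53.

L-51, XL-53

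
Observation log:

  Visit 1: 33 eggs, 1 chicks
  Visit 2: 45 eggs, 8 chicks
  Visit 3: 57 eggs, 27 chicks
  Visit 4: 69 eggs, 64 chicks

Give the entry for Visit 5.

81 eggs, 125 chicks

Eggs goes 33, 45, 57, 69 → 81 (+12 each step).
Chicks — perfect cubes: 1³, 2³, 3³, …: 1, 8, 27, 64 → 125.
So the next record is 81 eggs, 125 chicks.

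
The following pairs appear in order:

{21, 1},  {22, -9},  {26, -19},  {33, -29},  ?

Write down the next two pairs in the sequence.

{43, -39}, {56, -49}

First part: differences are 1, 4, 7, … (increasing by 3 each time), so 21, 22, 26, 33 → 43 → 56.
Second part goes 1, -9, -19, -29 → -39 → -49 (−10 each step).
So the next two pairs are {43, -39} and {56, -49}.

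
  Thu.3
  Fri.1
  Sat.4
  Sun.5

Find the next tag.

Mon.9

Day: runs through the weekdays Mon→Sun; Thu, Fri, Sat, Sun → Mon.
Second component: 3, 1, 4, 5 → 9 (each term is the sum of the two before it).
Combining the parts gives Mon.9.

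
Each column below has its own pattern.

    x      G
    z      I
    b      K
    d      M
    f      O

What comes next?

For the first letter, letters move forward 2 places in the alphabet, wrapping Z→A: x, z, b, d, f → h.
Second letter: G, I, K, M, O → Q (letters move forward 2 places in the alphabet).
Putting it together: h  Q.

h  Q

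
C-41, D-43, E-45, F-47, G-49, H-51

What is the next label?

Letter goes C, D, E, F, G, H → I (letters move forward 1 place in the alphabet).
Second component: +2 each step, so 41, 43, 45, 47, 49, 51 → 53.
So the next label is I-53.

I-53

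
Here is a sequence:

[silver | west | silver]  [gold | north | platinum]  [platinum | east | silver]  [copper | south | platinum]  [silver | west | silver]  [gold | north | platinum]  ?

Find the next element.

[platinum | east | silver]

First metal: silver, gold, platinum, copper, silver, gold → platinum (repeats silver → gold → platinum → copper).
Direction: repeats west → north → east → south, so west, north, east, south, west, north → east.
Second metal: alternates silver ↔ platinum; silver, platinum, silver, platinum, silver, platinum → silver.
Combining the parts gives [platinum | east | silver].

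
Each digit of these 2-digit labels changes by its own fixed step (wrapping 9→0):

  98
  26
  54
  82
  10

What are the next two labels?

48, 76

First digit — +3 each step, mod 10: 9, 2, 5, 8, 1 → 4 → 7.
Second digit goes 8, 6, 4, 2, 0 → 8 → 6 (−2 each step, mod 10).
Putting the parts together: 48 and then 76.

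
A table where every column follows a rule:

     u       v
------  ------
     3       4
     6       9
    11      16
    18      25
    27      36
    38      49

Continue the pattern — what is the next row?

Column u: differences are 3, 5, 7, … (increasing by 2 each time); 3, 6, 11, 18, 27, 38 → 51.
Column v — perfect squares: 2², 3², 4², …: 4, 9, 16, 25, 36, 49 → 64.
Putting it together: 51  64.

51  64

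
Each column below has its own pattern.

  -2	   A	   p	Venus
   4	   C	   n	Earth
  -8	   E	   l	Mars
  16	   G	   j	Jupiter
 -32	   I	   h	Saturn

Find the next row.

First component: ×(-2) each step; -2, 4, -8, 16, -32 → 64.
First letter: letters move forward 2 places in the alphabet; A, C, E, G, I → K.
Second letter: p, n, l, j, h → f (letters move back 2 places in the alphabet).
Planet goes Venus, Earth, Mars, Jupiter, Saturn → Uranus (runs through the planets Mercury→Neptune).
Putting it together: 64  K  f  Uranus.

64  K  f  Uranus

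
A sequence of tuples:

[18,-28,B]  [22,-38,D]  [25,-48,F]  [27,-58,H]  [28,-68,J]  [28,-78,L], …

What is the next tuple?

[27,-88,N]

First coordinate: differences are 4, 3, 2, … (decreasing by 1 each time), so 18, 22, 25, 27, 28, 28 → 27.
Second coordinate: −10 each step, so -28, -38, -48, -58, -68, -78 → -88.
Letter: B, D, F, H, J, L → N (letters move forward 2 places in the alphabet).
Combining the parts gives [27,-88,N].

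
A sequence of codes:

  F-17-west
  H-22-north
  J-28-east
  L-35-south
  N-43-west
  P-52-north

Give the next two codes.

Letter: letters move forward 2 places in the alphabet; F, H, J, L, N, P → R → T.
Second component: differences are 5, 6, 7, … (increasing by 1 each time); 17, 22, 28, 35, 43, 52 → 62 → 73.
Direction: repeats west → north → east → south, so west, north, east, south, west, north → east → south.
Putting the parts together: R-62-east and then T-73-south.

R-62-east, T-73-south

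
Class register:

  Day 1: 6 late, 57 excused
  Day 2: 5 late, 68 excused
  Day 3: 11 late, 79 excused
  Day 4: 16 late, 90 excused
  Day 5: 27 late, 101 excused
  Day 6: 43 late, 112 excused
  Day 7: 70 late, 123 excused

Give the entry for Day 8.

Late — each term is the sum of the two before it: 6, 5, 11, 16, 27, 43, 70 → 113.
Excused: +11 each step; 57, 68, 79, 90, 101, 112, 123 → 134.
So the next row is 113 late, 134 excused.

113 late, 134 excused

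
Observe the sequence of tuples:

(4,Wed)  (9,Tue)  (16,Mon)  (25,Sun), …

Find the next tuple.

(36,Sat)

For the first component, differences are 5, 7, 9, … (increasing by 2 each time): 4, 9, 16, 25 → 36.
Day — runs backward through the weekdays Mon→Sun: Wed, Tue, Mon, Sun → Sat.
Combining the parts gives (36,Sat).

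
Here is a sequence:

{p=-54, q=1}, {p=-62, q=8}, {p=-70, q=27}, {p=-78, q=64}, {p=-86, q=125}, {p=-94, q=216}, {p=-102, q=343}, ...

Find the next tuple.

{p=-110, q=512}

P: −8 each step, so -54, -62, -70, -78, -86, -94, -102 → -110.
Q goes 1, 8, 27, 64, 125, 216, 343 → 512 (perfect cubes: 1³, 2³, 3³, …).
Putting it together: {p=-110, q=512}.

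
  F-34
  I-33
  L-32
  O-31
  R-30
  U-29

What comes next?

X-28

Letter — letters move forward 3 places in the alphabet: F, I, L, O, R, U → X.
Second component — −1 each step: 34, 33, 32, 31, 30, 29 → 28.
Combining the parts gives X-28.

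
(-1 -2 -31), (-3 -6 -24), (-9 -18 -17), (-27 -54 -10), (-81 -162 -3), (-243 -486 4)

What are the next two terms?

(-729 -1458 11), (-2187 -4374 18)

First entry — ×3 each step: -1, -3, -9, -27, -81, -243 → -729 → -2187.
Second entry — ×3 each step: -2, -6, -18, -54, -162, -486 → -1458 → -4374.
Third entry: +7 each step, so -31, -24, -17, -10, -3, 4 → 11 → 18.
Putting the parts together: (-729 -1458 11) and then (-2187 -4374 18).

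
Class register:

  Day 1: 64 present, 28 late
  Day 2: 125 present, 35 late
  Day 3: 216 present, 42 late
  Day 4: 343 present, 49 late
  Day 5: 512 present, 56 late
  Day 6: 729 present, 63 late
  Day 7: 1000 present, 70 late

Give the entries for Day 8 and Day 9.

1331 present, 77 late; 1728 present, 84 late

Present — perfect cubes: 4³, 5³, 6³, …: 64, 125, 216, 343, 512, 729, 1000 → 1331 → 1728.
Late: +7 each step; 28, 35, 42, 49, 56, 63, 70 → 77 → 84.
So the next two records are 1331 present, 77 late and 1728 present, 84 late.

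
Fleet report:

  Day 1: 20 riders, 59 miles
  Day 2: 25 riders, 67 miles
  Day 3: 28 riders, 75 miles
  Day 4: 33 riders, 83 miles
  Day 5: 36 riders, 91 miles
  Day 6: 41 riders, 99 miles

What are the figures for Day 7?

Riders: alternating steps +5, +3, +5, +3, …; 20, 25, 28, 33, 36, 41 → 44.
For the miles, +8 each step: 59, 67, 75, 83, 91, 99 → 107.
Putting it together: 44 riders, 107 miles.

44 riders, 107 miles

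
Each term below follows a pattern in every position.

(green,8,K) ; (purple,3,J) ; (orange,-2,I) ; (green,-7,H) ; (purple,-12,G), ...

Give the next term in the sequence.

Colour: repeats green → purple → orange; green, purple, orange, green, purple → orange.
Second slot goes 8, 3, -2, -7, -12 → -17 (−5 each step).
Letter goes K, J, I, H, G → F (letters move back 1 place in the alphabet).
Putting it together: (orange,-17,F).

(orange,-17,F)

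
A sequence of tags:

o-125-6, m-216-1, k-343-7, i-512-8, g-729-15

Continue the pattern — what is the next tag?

e-1000-23

For the letter, letters move back 2 places in the alphabet: o, m, k, i, g → e.
Second component: perfect cubes: 5³, 6³, 7³, …; 125, 216, 343, 512, 729 → 1000.
Third component goes 6, 1, 7, 8, 15 → 23 (each term is the sum of the two before it).
Putting it together: e-1000-23.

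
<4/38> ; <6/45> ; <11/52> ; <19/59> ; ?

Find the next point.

First component — differences are 2, 5, 8, … (increasing by 3 each time): 4, 6, 11, 19 → 30.
Second component: +7 each step; 38, 45, 52, 59 → 66.
Combining the parts gives <30/66>.

<30/66>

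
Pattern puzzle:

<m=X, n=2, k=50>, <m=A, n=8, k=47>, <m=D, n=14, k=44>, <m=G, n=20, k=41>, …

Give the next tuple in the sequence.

M: letters move forward 3 places in the alphabet, wrapping Z→A, so X, A, D, G → J.
N goes 2, 8, 14, 20 → 26 (+6 each step).
K goes 50, 47, 44, 41 → 38 (−3 each step).
So the next tuple is <m=J, n=26, k=38>.

<m=J, n=26, k=38>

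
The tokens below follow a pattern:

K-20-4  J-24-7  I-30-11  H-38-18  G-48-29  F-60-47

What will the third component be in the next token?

For the third component, each term is the sum of the two before it: 4, 7, 11, 18, 29, 47 → 76.

76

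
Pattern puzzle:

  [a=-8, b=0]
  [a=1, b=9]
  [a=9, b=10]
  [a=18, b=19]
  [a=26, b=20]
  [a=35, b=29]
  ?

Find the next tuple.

A: alternating steps +9, +8, +9, +8, …; -8, 1, 9, 18, 26, 35 → 43.
B: 0, 9, 10, 19, 20, 29 → 30 (alternating steps +9, +1, +9, +1, …).
Combining the parts gives [a=43, b=30].

[a=43, b=30]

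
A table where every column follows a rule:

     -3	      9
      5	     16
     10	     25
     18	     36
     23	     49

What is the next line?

31  64

First component: -3, 5, 10, 18, 23 → 31 (alternating steps +8, +5, +8, +5, …).
Second component: perfect squares: 3², 4², 5², …, so 9, 16, 25, 36, 49 → 64.
So the next line is 31  64.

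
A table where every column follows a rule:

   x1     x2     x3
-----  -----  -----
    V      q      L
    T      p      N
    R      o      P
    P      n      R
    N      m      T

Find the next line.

For the column x1, letters move back 2 places in the alphabet: V, T, R, P, N → L.
Column x2: letters move back 1 place in the alphabet, so q, p, o, n, m → l.
Column x3: letters move forward 2 places in the alphabet; L, N, P, R, T → V.
Putting it together: L  l  V.

L  l  V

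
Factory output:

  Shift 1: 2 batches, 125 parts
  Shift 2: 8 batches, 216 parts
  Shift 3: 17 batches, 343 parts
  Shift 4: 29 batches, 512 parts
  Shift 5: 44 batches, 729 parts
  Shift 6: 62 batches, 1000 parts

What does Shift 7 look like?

Batches: differences are 6, 9, 12, … (increasing by 3 each time); 2, 8, 17, 29, 44, 62 → 83.
Parts: 125, 216, 343, 512, 729, 1000 → 1331 (perfect cubes: 5³, 6³, 7³, …).
Putting it together: 83 batches, 1331 parts.

83 batches, 1331 parts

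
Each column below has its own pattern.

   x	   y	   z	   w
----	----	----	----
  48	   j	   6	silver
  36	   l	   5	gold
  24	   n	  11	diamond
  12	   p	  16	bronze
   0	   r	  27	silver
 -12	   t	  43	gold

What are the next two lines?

-24  v  70  diamond; -36  x  113  bronze

Column x: −12 each step; 48, 36, 24, 12, 0, -12 → -24 → -36.
Column y — letters move forward 2 places in the alphabet: j, l, n, p, r, t → v → x.
For the column z, each term is the sum of the two before it: 6, 5, 11, 16, 27, 43 → 70 → 113.
Column w — repeats silver → gold → diamond → bronze: silver, gold, diamond, bronze, silver, gold → diamond → bronze.
Putting the parts together: -24  v  70  diamond and then -36  x  113  bronze.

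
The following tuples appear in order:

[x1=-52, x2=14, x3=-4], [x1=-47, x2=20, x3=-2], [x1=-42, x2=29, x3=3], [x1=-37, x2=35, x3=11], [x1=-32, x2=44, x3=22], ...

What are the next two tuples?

X1 goes -52, -47, -42, -37, -32 → -27 → -22 (+5 each step).
X2 — alternating steps +6, +9, +6, +9, …: 14, 20, 29, 35, 44 → 50 → 59.
X3: -4, -2, 3, 11, 22 → 36 → 53 (differences are 2, 5, 8, … (increasing by 3 each time)).
So the next two tuples are [x1=-27, x2=50, x3=36] and [x1=-22, x2=59, x3=53].

[x1=-27, x2=50, x3=36], [x1=-22, x2=59, x3=53]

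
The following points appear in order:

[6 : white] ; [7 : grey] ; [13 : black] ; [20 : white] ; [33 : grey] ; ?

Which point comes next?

First component: each term is the sum of the two before it; 6, 7, 13, 20, 33 → 53.
Shade: white, grey, black, white, grey → black (repeats white → grey → black).
Putting it together: [53 : black].

[53 : black]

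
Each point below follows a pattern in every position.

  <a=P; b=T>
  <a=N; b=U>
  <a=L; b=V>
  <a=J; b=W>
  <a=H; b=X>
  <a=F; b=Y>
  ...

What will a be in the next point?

D

For the a, letters move back 2 places in the alphabet: P, N, L, J, H, F → D.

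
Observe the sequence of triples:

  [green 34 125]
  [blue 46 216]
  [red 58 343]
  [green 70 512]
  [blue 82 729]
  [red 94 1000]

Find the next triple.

[green 106 1331]

Colour goes green, blue, red, green, blue, red → green (repeats green → blue → red).
For the second part, +12 each step: 34, 46, 58, 70, 82, 94 → 106.
Third part — perfect cubes: 5³, 6³, 7³, …: 125, 216, 343, 512, 729, 1000 → 1331.
So the next triple is [green 106 1331].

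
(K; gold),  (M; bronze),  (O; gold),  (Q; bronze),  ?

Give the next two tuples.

Letter — letters move forward 2 places in the alphabet: K, M, O, Q → S → U.
Rank: alternates gold ↔ bronze; gold, bronze, gold, bronze → gold → bronze.
So the next two tuples are (S; gold) and (U; bronze).

(S; gold), (U; bronze)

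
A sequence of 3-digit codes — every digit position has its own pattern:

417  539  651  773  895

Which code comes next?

917

First digit: +1 each step, mod 10, so 4, 5, 6, 7, 8 → 9.
Second digit: +2 each step, mod 10, so 1, 3, 5, 7, 9 → 1.
Third digit goes 7, 9, 1, 3, 5 → 7 (+2 each step, mod 10).
Putting it together: 917.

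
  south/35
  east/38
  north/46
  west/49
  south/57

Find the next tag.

Direction — repeats south → east → north → west: south, east, north, west, south → east.
Second component — alternating steps +3, +8, +3, +8, …: 35, 38, 46, 49, 57 → 60.
Combining the parts gives east/60.

east/60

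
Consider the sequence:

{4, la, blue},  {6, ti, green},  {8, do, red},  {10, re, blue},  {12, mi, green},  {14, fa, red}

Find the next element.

{16, sol, blue}

First coordinate: +2 each step, so 4, 6, 8, 10, 12, 14 → 16.
Note — runs through the solfège scale do→ti: la, ti, do, re, mi, fa → sol.
Colour: repeats blue → green → red, so blue, green, red, blue, green, red → blue.
So the next element is {16, sol, blue}.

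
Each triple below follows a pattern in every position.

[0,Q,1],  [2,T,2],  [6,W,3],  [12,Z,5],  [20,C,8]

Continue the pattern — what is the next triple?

For the first slot, differences are 2, 4, 6, … (increasing by 2 each time): 0, 2, 6, 12, 20 → 30.
Letter: letters move forward 3 places in the alphabet, wrapping Z→A; Q, T, W, Z, C → F.
Third slot: each term is the sum of the two before it; 1, 2, 3, 5, 8 → 13.
Combining the parts gives [30,F,13].

[30,F,13]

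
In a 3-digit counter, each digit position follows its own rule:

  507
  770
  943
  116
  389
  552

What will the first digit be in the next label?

7

First digit: +2 each step, mod 10, so 5, 7, 9, 1, 3, 5 → 7.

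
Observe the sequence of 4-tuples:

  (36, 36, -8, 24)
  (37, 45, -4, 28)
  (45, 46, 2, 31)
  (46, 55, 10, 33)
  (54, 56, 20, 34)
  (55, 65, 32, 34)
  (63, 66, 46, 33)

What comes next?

(64, 75, 62, 31)

First value — alternating steps +1, +8, +1, +8, …: 36, 37, 45, 46, 54, 55, 63 → 64.
Second value — alternating steps +9, +1, +9, +1, …: 36, 45, 46, 55, 56, 65, 66 → 75.
Third value: differences are 4, 6, 8, … (increasing by 2 each time), so -8, -4, 2, 10, 20, 32, 46 → 62.
Fourth value: differences are 4, 3, 2, … (decreasing by 1 each time), so 24, 28, 31, 33, 34, 34, 33 → 31.
Putting it together: (64, 75, 62, 31).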